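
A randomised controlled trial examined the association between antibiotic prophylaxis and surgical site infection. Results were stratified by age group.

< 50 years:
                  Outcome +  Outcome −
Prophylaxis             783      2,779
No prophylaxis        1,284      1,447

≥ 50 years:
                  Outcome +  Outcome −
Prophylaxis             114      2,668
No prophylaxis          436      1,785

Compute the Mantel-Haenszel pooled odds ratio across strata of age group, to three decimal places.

0.276

OR_MH = Σ(aᵢdᵢ/nᵢ) / Σ(bᵢcᵢ/nᵢ), where nᵢ is the stratum total.
Stratum 1 (< 50 years): n = 6293; a·d/n = 783·1447/6293 = 180.0415; b·c/n = 2779·1284/6293 = 567.0167
Stratum 2 (≥ 50 years): n = 5003; a·d/n = 114·1785/5003 = 40.6736; b·c/n = 2668·436/5003 = 232.5101
OR_MH = (180.0415 + 40.6736) / (567.0167 + 232.5101) = 220.7151 / 799.5268 = 0.27606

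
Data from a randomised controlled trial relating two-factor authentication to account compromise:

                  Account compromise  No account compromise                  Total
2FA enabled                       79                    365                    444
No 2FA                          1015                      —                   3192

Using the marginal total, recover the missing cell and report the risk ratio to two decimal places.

The missing cell is in the unexposed row: 3192 − 1015 = 2177.
So a = 79, b = 365, c = 1015, d = 2177.
RR = [a/(a+b)] / [c/(c+d)] = (79/444) / (1015/3192) = 0.17793/0.31798 = 0.55955

0.56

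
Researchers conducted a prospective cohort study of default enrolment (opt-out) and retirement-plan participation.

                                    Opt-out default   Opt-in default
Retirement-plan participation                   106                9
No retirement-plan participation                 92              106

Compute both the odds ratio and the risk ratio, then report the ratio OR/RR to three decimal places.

1.984

Reading the table with exposure as columns: a = 106 (Opt-out default, case), b = 92 (Opt-out default, non-case), c = 9 (Opt-in default, case), d = 106.
OR = (106·106)/(92·9) = 11236/828 = 13.57005
Risk in exposed = 106/198 = 0.53535; risk in unexposed = 9/115 = 0.07826; RR = 6.84063
OR/RR = 13.57005 / 6.84063 = 1.98374
The outcome is not rare, so the OR lies further from 1 than the RR.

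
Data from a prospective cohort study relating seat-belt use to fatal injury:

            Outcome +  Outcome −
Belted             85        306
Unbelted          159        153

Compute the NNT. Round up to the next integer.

Risk in treated group = 85/391 = 0.21739; risk in control = 159/312 = 0.50962.
Absolute risk reduction = 0.50962 − 0.21739 = 0.29222
NNT = 1 / ARR = 1 / 0.29222 = 3.422 → round up → 4

4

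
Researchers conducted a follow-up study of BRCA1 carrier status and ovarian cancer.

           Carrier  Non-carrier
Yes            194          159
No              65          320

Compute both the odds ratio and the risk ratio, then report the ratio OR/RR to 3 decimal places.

2.662

Reading the table with exposure as columns: a = 194 (Carrier, case), b = 65 (Carrier, non-case), c = 159 (Non-carrier, case), d = 320.
OR = (194·320)/(65·159) = 62080/10335 = 6.00677
Risk in exposed = 194/259 = 0.74903; risk in unexposed = 159/479 = 0.33194; RR = 2.25653
OR/RR = 6.00677 / 2.25653 = 2.66196
The outcome is not rare, so the OR lies further from 1 than the RR.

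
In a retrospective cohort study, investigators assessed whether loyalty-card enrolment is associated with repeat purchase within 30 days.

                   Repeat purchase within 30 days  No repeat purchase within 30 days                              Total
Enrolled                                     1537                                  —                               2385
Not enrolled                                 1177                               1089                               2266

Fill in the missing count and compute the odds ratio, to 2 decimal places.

1.68

The missing cell is in the exposed row: 2385 − 1537 = 848.
So a = 1537, b = 848, c = 1177, d = 1089.
OR = (a·d)/(b·c) = (1537 × 1089) / (848 × 1177) = 1673793 / 998096 = 1.67699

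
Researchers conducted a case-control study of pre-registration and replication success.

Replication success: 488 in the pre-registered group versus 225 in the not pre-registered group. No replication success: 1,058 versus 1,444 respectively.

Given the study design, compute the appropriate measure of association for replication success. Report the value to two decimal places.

From the description: a = 488, b = 1058, c = 225, d = 1444.
This is a case-control study: participants were sampled on outcome status, so risks in the source population cannot be estimated directly — relative risk is not valid here. The odds ratio is the appropriate measure.
OR = (a·d)/(b·c) = (488 × 1444) / (1058 × 225) = 704672 / 238050 = 2.96018

2.96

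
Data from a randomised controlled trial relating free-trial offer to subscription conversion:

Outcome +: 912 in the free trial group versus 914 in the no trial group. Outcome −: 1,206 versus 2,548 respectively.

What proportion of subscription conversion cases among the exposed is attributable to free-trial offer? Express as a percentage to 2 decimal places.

From the description: a = 912, b = 1206, c = 914, d = 2548.
Risk in exposed = 912/2118 = 0.43059; risk in unexposed = 914/3462 = 0.26401.
RR = 0.43059/0.26401 = 1.63098
AR% = (RR − 1)/RR × 100 = (1.63098 − 1)/1.63098 × 100 = 38.6873%

38.69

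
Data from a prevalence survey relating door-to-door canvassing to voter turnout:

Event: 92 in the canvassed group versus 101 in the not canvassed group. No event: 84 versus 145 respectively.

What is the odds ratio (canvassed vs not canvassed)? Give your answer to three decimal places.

1.572

From the description: a = 92, b = 84, c = 101, d = 145.
OR = (a·d)/(b·c) = (92 × 145) / (84 × 101) = 13340 / 8484 = 1.57237
The odds of voter turnout are about 1.57 times as high in the canvassed group.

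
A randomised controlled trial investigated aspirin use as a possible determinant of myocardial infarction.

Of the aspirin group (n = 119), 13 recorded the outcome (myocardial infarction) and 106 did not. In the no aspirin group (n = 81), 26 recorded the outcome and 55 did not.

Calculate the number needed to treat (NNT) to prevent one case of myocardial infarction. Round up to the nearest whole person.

Risk in treated group = 13/119 = 0.10924; risk in control = 26/81 = 0.32099.
Absolute risk reduction = 0.32099 − 0.10924 = 0.21174
NNT = 1 / ARR = 1 / 0.21174 = 4.723 → round up → 5

5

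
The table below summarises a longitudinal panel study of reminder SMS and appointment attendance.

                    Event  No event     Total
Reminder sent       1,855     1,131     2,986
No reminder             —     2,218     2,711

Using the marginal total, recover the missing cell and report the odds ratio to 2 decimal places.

The missing cell is in the unexposed row: 2711 − 2218 = 493.
So a = 1855, b = 1131, c = 493, d = 2218.
OR = (a·d)/(b·c) = (1855 × 2218) / (1131 × 493) = 4114390 / 557583 = 7.37897

7.38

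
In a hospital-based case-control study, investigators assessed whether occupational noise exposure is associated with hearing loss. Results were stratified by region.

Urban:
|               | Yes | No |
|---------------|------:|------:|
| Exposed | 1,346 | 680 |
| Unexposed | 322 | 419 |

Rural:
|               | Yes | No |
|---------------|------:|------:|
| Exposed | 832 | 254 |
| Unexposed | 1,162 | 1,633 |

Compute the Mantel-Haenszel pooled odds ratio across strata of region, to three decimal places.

3.569

OR_MH = Σ(aᵢdᵢ/nᵢ) / Σ(bᵢcᵢ/nᵢ), where nᵢ is the stratum total.
Stratum 1 (Urban): n = 2767; a·d/n = 1346·419/2767 = 203.8215; b·c/n = 680·322/2767 = 79.1326
Stratum 2 (Rural): n = 3881; a·d/n = 832·1633/3881 = 350.0788; b·c/n = 254·1162/3881 = 76.0495
OR_MH = (203.8215 + 350.0788) / (79.1326 + 76.0495) = 553.9003 / 155.1821 = 3.56936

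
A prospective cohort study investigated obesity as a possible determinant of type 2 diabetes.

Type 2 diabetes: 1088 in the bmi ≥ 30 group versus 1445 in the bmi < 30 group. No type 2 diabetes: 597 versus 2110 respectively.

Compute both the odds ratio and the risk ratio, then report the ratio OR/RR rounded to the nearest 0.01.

From the description: a = 1088, b = 597, c = 1445, d = 2110.
OR = (1088·2110)/(597·1445) = 2295680/862665 = 2.66115
Risk in exposed = 1088/1685 = 0.64570; risk in unexposed = 1445/3555 = 0.40647; RR = 1.58855
OR/RR = 2.66115 / 1.58855 = 1.67521
The outcome is not rare, so the OR lies further from 1 than the RR.

1.68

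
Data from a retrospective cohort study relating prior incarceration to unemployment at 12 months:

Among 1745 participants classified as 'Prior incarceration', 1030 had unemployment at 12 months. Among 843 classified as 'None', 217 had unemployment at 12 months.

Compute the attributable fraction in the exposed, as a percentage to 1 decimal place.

56.4

From the description: a = 1030, b = 715, c = 217, d = 626.
Risk in exposed = 1030/1745 = 0.59026; risk in unexposed = 217/843 = 0.25741.
RR = 0.59026/0.25741 = 2.29303
AR% = (RR − 1)/RR × 100 = (2.29303 − 1)/2.29303 × 100 = 56.3896%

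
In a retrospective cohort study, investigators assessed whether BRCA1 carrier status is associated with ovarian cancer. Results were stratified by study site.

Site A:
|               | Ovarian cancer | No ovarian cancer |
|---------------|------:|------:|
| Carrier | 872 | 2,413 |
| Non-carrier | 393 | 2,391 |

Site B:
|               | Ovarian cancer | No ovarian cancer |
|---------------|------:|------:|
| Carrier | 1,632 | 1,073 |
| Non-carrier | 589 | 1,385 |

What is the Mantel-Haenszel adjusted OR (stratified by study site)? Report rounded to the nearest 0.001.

2.837

OR_MH = Σ(aᵢdᵢ/nᵢ) / Σ(bᵢcᵢ/nᵢ), where nᵢ is the stratum total.
Stratum 1 (Site A): n = 6069; a·d/n = 872·2391/6069 = 343.5413; b·c/n = 2413·393/6069 = 156.2546
Stratum 2 (Site B): n = 4679; a·d/n = 1632·1385/4679 = 483.0776; b·c/n = 1073·589/4679 = 135.0710
OR_MH = (343.5413 + 483.0776) / (156.2546 + 135.0710) = 826.6189 / 291.3255 = 2.83744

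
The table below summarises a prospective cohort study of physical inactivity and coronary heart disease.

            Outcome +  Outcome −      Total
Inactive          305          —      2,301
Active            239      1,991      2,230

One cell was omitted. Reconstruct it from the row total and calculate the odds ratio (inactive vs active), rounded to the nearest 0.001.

1.273

The missing cell is in the exposed row: 2301 − 305 = 1996.
So a = 305, b = 1996, c = 239, d = 1991.
OR = (a·d)/(b·c) = (305 × 1991) / (1996 × 239) = 607255 / 477044 = 1.27295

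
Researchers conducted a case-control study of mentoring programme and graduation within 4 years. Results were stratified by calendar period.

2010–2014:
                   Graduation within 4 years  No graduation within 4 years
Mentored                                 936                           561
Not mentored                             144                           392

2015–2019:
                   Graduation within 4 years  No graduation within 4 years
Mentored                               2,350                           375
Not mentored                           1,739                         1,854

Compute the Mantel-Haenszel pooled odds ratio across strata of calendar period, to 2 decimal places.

6.09

OR_MH = Σ(aᵢdᵢ/nᵢ) / Σ(bᵢcᵢ/nᵢ), where nᵢ is the stratum total.
Stratum 1 (2010–2014): n = 2033; a·d/n = 936·392/2033 = 180.4781; b·c/n = 561·144/2033 = 39.7364
Stratum 2 (2015–2019): n = 6318; a·d/n = 2350·1854/6318 = 689.6011; b·c/n = 375·1739/6318 = 103.2170
OR_MH = (180.4781 + 689.6011) / (39.7364 + 103.2170) = 870.0793 / 142.9533 = 6.08646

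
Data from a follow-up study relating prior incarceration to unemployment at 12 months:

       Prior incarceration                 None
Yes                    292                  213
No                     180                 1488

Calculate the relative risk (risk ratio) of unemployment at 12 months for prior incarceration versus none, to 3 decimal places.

4.940

Reading the table with exposure as columns: a = 292 (Prior incarceration, case), b = 180 (Prior incarceration, non-case), c = 213 (None, case), d = 1488.
Risk in exposed = 292/472 = 0.61864; risk in unexposed = 213/1701 = 0.12522.
RR = 0.61864 / 0.12522 = 4.94044
The risk among the exposed is 4.94 times that among the unexposed.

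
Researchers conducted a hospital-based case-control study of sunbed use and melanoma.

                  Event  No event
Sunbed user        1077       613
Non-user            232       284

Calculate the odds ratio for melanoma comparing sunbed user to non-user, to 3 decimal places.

Cells: a = 1077, b = 613, c = 232, d = 284.
OR = (a·d)/(b·c) = (1077 × 284) / (613 × 232) = 305868 / 142216 = 2.15073
The odds of melanoma are about 2.15 times as high in the sunbed user group.

2.151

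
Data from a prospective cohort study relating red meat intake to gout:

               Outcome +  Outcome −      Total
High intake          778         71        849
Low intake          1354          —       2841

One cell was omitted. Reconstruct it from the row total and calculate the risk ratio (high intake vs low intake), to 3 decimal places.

1.923

The missing cell is in the unexposed row: 2841 − 1354 = 1487.
So a = 778, b = 71, c = 1354, d = 1487.
RR = [a/(a+b)] / [c/(c+d)] = (778/849) / (1354/2841) = 0.91637/0.47659 = 1.92276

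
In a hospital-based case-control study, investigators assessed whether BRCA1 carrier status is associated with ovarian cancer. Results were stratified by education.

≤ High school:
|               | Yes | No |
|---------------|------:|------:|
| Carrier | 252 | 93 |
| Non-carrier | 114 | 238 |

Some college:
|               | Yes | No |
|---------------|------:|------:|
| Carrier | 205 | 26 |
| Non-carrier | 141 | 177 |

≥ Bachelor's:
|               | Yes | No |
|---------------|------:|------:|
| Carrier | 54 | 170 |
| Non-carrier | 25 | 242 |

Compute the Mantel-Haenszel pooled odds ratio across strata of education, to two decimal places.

5.85

OR_MH = Σ(aᵢdᵢ/nᵢ) / Σ(bᵢcᵢ/nᵢ), where nᵢ is the stratum total.
Stratum 1 (≤ High school): n = 697; a·d/n = 252·238/697 = 86.0488; b·c/n = 93·114/697 = 15.2109
Stratum 2 (Some college): n = 549; a·d/n = 205·177/549 = 66.0929; b·c/n = 26·141/549 = 6.6776
Stratum 3 (≥ Bachelor's): n = 491; a·d/n = 54·242/491 = 26.6151; b·c/n = 170·25/491 = 8.6558
OR_MH = (86.0488 + 66.0929 + 26.6151) / (15.2109 + 6.6776 + 8.6558) = 178.7567 / 30.5443 = 5.85238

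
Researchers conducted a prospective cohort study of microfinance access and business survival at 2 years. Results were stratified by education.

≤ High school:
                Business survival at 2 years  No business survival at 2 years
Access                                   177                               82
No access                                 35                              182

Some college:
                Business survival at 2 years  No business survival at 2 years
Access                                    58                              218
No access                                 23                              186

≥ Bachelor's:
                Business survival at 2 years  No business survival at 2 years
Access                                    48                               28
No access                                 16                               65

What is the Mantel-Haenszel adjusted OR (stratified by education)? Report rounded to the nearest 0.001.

5.712

OR_MH = Σ(aᵢdᵢ/nᵢ) / Σ(bᵢcᵢ/nᵢ), where nᵢ is the stratum total.
Stratum 1 (≤ High school): n = 476; a·d/n = 177·182/476 = 67.6765; b·c/n = 82·35/476 = 6.0294
Stratum 2 (Some college): n = 485; a·d/n = 58·186/485 = 22.2433; b·c/n = 218·23/485 = 10.3381
Stratum 3 (≥ Bachelor's): n = 157; a·d/n = 48·65/157 = 19.8726; b·c/n = 28·16/157 = 2.8535
OR_MH = (67.6765 + 22.2433 + 19.8726) / (6.0294 + 10.3381 + 2.8535) = 109.7924 / 19.2211 = 5.71209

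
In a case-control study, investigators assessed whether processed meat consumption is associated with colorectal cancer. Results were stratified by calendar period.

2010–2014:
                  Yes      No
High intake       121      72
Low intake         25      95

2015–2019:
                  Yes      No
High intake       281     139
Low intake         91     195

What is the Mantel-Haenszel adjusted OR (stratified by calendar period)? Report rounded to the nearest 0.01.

4.83

OR_MH = Σ(aᵢdᵢ/nᵢ) / Σ(bᵢcᵢ/nᵢ), where nᵢ is the stratum total.
Stratum 1 (2010–2014): n = 313; a·d/n = 121·95/313 = 36.7252; b·c/n = 72·25/313 = 5.7508
Stratum 2 (2015–2019): n = 706; a·d/n = 281·195/706 = 77.6133; b·c/n = 139·91/706 = 17.9164
OR_MH = (36.7252 + 77.6133) / (5.7508 + 17.9164) = 114.3386 / 23.6672 = 4.83109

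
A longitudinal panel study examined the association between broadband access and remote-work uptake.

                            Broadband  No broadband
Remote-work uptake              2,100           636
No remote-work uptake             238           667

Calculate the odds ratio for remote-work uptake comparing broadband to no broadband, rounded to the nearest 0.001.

Reading the table with exposure as columns: a = 2100 (Broadband, case), b = 238 (Broadband, non-case), c = 636 (No broadband, case), d = 667.
OR = (a·d)/(b·c) = (2100 × 667) / (238 × 636) = 1400700 / 151368 = 9.25361
The odds of remote-work uptake are about 9.25 times as high in the broadband group.

9.254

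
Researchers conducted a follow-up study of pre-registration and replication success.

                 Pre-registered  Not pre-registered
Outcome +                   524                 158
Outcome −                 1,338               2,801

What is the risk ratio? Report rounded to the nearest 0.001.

Reading the table with exposure as columns: a = 524 (Pre-registered, case), b = 1338 (Pre-registered, non-case), c = 158 (Not pre-registered, case), d = 2801.
Risk in exposed = 524/1862 = 0.28142; risk in unexposed = 158/2959 = 0.05340.
RR = 0.28142 / 0.05340 = 5.27035
The risk among the exposed is 5.27 times that among the unexposed.

5.270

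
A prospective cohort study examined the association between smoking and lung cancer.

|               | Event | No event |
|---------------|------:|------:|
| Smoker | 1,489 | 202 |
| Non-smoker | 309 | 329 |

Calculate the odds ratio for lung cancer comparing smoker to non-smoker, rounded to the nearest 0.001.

7.848

Cells: a = 1489, b = 202, c = 309, d = 329.
OR = (a·d)/(b·c) = (1489 × 329) / (202 × 309) = 489881 / 62418 = 7.84839
The odds of lung cancer are about 7.85 times as high in the smoker group.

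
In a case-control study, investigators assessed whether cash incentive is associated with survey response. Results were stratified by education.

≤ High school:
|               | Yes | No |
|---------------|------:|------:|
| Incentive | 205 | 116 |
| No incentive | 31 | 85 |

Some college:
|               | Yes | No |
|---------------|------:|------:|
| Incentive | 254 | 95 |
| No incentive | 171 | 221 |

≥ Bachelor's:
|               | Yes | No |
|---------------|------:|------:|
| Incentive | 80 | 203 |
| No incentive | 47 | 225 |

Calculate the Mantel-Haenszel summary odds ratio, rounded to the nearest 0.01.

3.13

OR_MH = Σ(aᵢdᵢ/nᵢ) / Σ(bᵢcᵢ/nᵢ), where nᵢ is the stratum total.
Stratum 1 (≤ High school): n = 437; a·d/n = 205·85/437 = 39.8741; b·c/n = 116·31/437 = 8.2288
Stratum 2 (Some college): n = 741; a·d/n = 254·221/741 = 75.7544; b·c/n = 95·171/741 = 21.9231
Stratum 3 (≥ Bachelor's): n = 555; a·d/n = 80·225/555 = 32.4324; b·c/n = 203·47/555 = 17.1910
OR_MH = (39.8741 + 75.7544 + 32.4324) / (8.2288 + 21.9231 + 17.1910) = 148.0610 / 47.3429 = 3.12742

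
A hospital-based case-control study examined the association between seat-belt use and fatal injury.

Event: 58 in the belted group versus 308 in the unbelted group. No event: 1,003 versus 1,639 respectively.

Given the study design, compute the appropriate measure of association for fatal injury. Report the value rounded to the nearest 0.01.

0.31

From the description: a = 58, b = 1003, c = 308, d = 1639.
This is a hospital-based case-control study: participants were sampled on outcome status, so risks in the source population cannot be estimated directly — relative risk is not valid here. The odds ratio is the appropriate measure.
OR = (a·d)/(b·c) = (58 × 1639) / (1003 × 308) = 95062 / 308924 = 0.30772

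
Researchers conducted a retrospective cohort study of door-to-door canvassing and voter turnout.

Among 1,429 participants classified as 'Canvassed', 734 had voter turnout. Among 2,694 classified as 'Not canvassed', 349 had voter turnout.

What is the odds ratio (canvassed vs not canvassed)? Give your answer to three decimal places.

From the description: a = 734, b = 695, c = 349, d = 2345.
OR = (a·d)/(b·c) = (734 × 2345) / (695 × 349) = 1721230 / 242555 = 7.09625
The odds of voter turnout are about 7.10 times as high in the canvassed group.

7.096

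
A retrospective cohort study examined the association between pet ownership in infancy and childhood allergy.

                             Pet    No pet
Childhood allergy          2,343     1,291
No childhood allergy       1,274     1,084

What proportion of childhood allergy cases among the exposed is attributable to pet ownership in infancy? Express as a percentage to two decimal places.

Reading the table with exposure as columns: a = 2343 (Pet, case), b = 1274 (Pet, non-case), c = 1291 (No pet, case), d = 1084.
Risk in exposed = 2343/3617 = 0.64777; risk in unexposed = 1291/2375 = 0.54358.
RR = 0.64777/0.54358 = 1.19168
AR% = (RR − 1)/RR × 100 = (1.19168 − 1)/1.19168 × 100 = 16.0851%

16.09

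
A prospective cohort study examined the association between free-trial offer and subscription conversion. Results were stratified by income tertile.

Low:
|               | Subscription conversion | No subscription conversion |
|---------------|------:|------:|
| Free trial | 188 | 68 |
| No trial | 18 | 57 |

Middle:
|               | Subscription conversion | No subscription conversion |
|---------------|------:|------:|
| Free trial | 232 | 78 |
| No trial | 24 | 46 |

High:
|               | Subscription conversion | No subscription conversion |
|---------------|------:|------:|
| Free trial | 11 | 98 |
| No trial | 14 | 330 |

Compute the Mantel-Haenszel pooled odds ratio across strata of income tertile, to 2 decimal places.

5.88

OR_MH = Σ(aᵢdᵢ/nᵢ) / Σ(bᵢcᵢ/nᵢ), where nᵢ is the stratum total.
Stratum 1 (Low): n = 331; a·d/n = 188·57/331 = 32.3746; b·c/n = 68·18/331 = 3.6979
Stratum 2 (Middle): n = 380; a·d/n = 232·46/380 = 28.0842; b·c/n = 78·24/380 = 4.9263
Stratum 3 (High): n = 453; a·d/n = 11·330/453 = 8.0132; b·c/n = 98·14/453 = 3.0287
OR_MH = (32.3746 + 28.0842 + 8.0132) / (3.6979 + 4.9263 + 3.0287) = 68.4721 / 11.6529 = 5.87597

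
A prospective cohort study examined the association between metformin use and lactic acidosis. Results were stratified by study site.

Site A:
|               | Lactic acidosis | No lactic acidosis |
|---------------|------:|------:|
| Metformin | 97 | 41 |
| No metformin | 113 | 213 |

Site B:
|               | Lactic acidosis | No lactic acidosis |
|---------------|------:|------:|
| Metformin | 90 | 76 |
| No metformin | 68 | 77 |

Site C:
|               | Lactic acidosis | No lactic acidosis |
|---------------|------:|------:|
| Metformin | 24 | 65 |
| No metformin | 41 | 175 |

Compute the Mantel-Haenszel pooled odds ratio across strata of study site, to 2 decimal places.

OR_MH = Σ(aᵢdᵢ/nᵢ) / Σ(bᵢcᵢ/nᵢ), where nᵢ is the stratum total.
Stratum 1 (Site A): n = 464; a·d/n = 97·213/464 = 44.5280; b·c/n = 41·113/464 = 9.9849
Stratum 2 (Site B): n = 311; a·d/n = 90·77/311 = 22.2830; b·c/n = 76·68/311 = 16.6174
Stratum 3 (Site C): n = 305; a·d/n = 24·175/305 = 13.7705; b·c/n = 65·41/305 = 8.7377
OR_MH = (44.5280 + 22.2830 + 13.7705) / (9.9849 + 16.6174 + 8.7377) = 80.5815 / 35.3400 = 2.28018

2.28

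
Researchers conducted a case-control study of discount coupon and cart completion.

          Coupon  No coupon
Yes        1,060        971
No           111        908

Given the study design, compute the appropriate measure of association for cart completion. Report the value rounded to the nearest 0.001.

8.930

Reading the table with exposure as columns: a = 1060 (Coupon, case), b = 111 (Coupon, non-case), c = 971 (No coupon, case), d = 908.
This is a case-control study: participants were sampled on outcome status, so risks in the source population cannot be estimated directly — relative risk is not valid here. The odds ratio is the appropriate measure.
OR = (a·d)/(b·c) = (1060 × 908) / (111 × 971) = 962480 / 107781 = 8.92996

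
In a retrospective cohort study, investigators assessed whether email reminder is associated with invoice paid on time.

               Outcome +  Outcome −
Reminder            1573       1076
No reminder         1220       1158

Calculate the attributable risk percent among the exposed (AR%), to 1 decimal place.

Cells: a = 1573, b = 1076, c = 1220, d = 1158.
Risk in exposed = 1573/2649 = 0.59381; risk in unexposed = 1220/2378 = 0.51304.
RR = 0.59381/0.51304 = 1.15744
AR% = (RR − 1)/RR × 100 = (1.15744 − 1)/1.15744 × 100 = 13.6025%

13.6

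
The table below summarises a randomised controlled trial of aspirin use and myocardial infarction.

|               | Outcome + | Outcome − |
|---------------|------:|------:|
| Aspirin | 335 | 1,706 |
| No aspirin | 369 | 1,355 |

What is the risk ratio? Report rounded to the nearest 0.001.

Cells: a = 335, b = 1706, c = 369, d = 1355.
Risk in exposed = 335/2041 = 0.16414; risk in unexposed = 369/1724 = 0.21404.
RR = 0.16414 / 0.21404 = 0.76685
The risk is 23% lower among the exposed than among the unexposed.

0.767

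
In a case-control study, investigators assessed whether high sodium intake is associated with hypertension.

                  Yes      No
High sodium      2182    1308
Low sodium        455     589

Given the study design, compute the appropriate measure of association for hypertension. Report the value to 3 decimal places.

2.159

Cells: a = 2182, b = 1308, c = 455, d = 589.
This is a case-control study: participants were sampled on outcome status, so risks in the source population cannot be estimated directly — relative risk is not valid here. The odds ratio is the appropriate measure.
OR = (a·d)/(b·c) = (2182 × 589) / (1308 × 455) = 1285198 / 595140 = 2.15949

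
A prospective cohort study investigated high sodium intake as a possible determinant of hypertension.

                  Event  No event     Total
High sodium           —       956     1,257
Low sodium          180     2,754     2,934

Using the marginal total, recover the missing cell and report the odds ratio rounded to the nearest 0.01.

4.82

The missing cell is in the exposed row: 1257 − 956 = 301.
So a = 301, b = 956, c = 180, d = 2754.
OR = (a·d)/(b·c) = (301 × 2754) / (956 × 180) = 828954 / 172080 = 4.81726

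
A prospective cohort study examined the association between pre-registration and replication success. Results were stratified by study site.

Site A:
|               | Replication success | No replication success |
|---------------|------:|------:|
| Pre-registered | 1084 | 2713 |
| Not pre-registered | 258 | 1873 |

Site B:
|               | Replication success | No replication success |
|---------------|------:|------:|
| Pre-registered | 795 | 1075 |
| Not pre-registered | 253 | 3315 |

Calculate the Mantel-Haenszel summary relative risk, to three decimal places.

RR_MH = Σ(aᵢ·n₀ᵢ/nᵢ) / Σ(cᵢ·n₁ᵢ/nᵢ), with n₁ᵢ = aᵢ+bᵢ (exposed), n₀ᵢ = cᵢ+dᵢ (unexposed), nᵢ = n₁ᵢ+n₀ᵢ.
Stratum 1 (Site A): n₁ = 3797, n₀ = 2131, n = 5928; a·n₀/n = 1084·2131/5928 = 389.6768; c·n₁/n = 258·3797/5928 = 165.2540
Stratum 2 (Site B): n₁ = 1870, n₀ = 3568, n = 5438; a·n₀/n = 795·3568/5438 = 521.6182; c·n₁/n = 253·1870/5438 = 87.0007
RR_MH = (389.6768 + 521.6182) / (165.2540 + 87.0007) = 911.2950 / 252.2548 = 3.61260

3.613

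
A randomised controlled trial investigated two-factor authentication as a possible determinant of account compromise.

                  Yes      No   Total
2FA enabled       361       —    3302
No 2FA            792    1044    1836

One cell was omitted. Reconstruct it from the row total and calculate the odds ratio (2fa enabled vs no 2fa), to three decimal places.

The missing cell is in the exposed row: 3302 − 361 = 2941.
So a = 361, b = 2941, c = 792, d = 1044.
OR = (a·d)/(b·c) = (361 × 1044) / (2941 × 792) = 376884 / 2329272 = 0.16180

0.162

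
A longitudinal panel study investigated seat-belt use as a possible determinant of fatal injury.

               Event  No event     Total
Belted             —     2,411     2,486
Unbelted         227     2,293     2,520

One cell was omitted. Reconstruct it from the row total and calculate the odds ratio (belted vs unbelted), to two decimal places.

0.31

The missing cell is in the exposed row: 2486 − 2411 = 75.
So a = 75, b = 2411, c = 227, d = 2293.
OR = (a·d)/(b·c) = (75 × 2293) / (2411 × 227) = 171975 / 547297 = 0.31423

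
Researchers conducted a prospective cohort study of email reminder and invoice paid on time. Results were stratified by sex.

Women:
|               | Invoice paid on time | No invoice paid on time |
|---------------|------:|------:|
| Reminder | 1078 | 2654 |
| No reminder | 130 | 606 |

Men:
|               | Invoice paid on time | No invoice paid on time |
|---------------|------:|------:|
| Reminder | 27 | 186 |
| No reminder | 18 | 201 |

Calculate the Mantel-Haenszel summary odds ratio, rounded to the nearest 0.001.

OR_MH = Σ(aᵢdᵢ/nᵢ) / Σ(bᵢcᵢ/nᵢ), where nᵢ is the stratum total.
Stratum 1 (Women): n = 4468; a·d/n = 1078·606/4468 = 146.2104; b·c/n = 2654·130/4468 = 77.2202
Stratum 2 (Men): n = 432; a·d/n = 27·201/432 = 12.5625; b·c/n = 186·18/432 = 7.7500
OR_MH = (146.2104 + 12.5625) / (77.2202 + 7.7500) = 158.7729 / 84.9702 = 1.86857

1.869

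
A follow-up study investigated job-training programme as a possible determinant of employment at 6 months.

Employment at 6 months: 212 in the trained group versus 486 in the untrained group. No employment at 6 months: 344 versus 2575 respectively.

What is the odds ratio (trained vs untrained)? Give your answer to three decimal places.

From the description: a = 212, b = 344, c = 486, d = 2575.
OR = (a·d)/(b·c) = (212 × 2575) / (344 × 486) = 545900 / 167184 = 3.26526
The odds of employment at 6 months are about 3.27 times as high in the trained group.

3.265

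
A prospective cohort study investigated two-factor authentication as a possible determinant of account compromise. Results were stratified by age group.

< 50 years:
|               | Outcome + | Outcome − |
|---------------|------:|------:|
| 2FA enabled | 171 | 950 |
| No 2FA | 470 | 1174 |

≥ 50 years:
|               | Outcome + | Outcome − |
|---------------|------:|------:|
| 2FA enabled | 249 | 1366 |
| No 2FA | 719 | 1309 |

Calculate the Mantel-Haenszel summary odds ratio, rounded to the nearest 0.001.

OR_MH = Σ(aᵢdᵢ/nᵢ) / Σ(bᵢcᵢ/nᵢ), where nᵢ is the stratum total.
Stratum 1 (< 50 years): n = 2765; a·d/n = 171·1174/2765 = 72.6054; b·c/n = 950·470/2765 = 161.4828
Stratum 2 (≥ 50 years): n = 3643; a·d/n = 249·1309/3643 = 89.4705; b·c/n = 1366·719/3643 = 269.6003
OR_MH = (72.6054 + 89.4705) / (161.4828 + 269.6003) = 162.0759 / 431.0832 = 0.37597

0.376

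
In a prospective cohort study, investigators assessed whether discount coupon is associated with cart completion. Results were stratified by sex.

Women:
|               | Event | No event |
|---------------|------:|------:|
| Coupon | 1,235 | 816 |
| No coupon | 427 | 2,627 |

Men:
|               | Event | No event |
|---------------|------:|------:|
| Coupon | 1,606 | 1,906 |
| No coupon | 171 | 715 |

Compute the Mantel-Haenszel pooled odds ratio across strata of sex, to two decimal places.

OR_MH = Σ(aᵢdᵢ/nᵢ) / Σ(bᵢcᵢ/nᵢ), where nᵢ is the stratum total.
Stratum 1 (Women): n = 5105; a·d/n = 1235·2627/5105 = 635.5230; b·c/n = 816·427/5105 = 68.2531
Stratum 2 (Men): n = 4398; a·d/n = 1606·715/4398 = 261.0937; b·c/n = 1906·171/4398 = 74.1078
OR_MH = (635.5230 + 261.0937) / (68.2531 + 74.1078) = 896.6167 / 142.3609 = 6.29820

6.30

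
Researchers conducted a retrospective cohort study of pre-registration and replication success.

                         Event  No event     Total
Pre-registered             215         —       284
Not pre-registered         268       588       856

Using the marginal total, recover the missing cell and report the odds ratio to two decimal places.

6.84

The missing cell is in the exposed row: 284 − 215 = 69.
So a = 215, b = 69, c = 268, d = 588.
OR = (a·d)/(b·c) = (215 × 588) / (69 × 268) = 126420 / 18492 = 6.83647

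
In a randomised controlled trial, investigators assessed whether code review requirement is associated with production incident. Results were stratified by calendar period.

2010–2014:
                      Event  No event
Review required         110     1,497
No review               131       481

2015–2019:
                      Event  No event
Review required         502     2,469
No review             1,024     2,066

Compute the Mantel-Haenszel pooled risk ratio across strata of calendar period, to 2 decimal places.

0.48

RR_MH = Σ(aᵢ·n₀ᵢ/nᵢ) / Σ(cᵢ·n₁ᵢ/nᵢ), with n₁ᵢ = aᵢ+bᵢ (exposed), n₀ᵢ = cᵢ+dᵢ (unexposed), nᵢ = n₁ᵢ+n₀ᵢ.
Stratum 1 (2010–2014): n₁ = 1607, n₀ = 612, n = 2219; a·n₀/n = 110·612/2219 = 30.3380; c·n₁/n = 131·1607/2219 = 94.8702
Stratum 2 (2015–2019): n₁ = 2971, n₀ = 3090, n = 6061; a·n₀/n = 502·3090/6061 = 255.9281; c·n₁/n = 1024·2971/6061 = 501.9475
RR_MH = (30.3380 + 255.9281) / (94.8702 + 501.9475) = 286.2661 / 596.8177 = 0.47965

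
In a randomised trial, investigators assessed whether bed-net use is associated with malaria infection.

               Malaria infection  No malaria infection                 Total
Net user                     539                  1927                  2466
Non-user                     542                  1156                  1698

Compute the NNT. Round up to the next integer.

10

Risk in treated group = 539/2466 = 0.21857; risk in control = 542/1698 = 0.31920.
Absolute risk reduction = 0.31920 − 0.21857 = 0.10063
NNT = 1 / ARR = 1 / 0.10063 = 9.938 → round up → 10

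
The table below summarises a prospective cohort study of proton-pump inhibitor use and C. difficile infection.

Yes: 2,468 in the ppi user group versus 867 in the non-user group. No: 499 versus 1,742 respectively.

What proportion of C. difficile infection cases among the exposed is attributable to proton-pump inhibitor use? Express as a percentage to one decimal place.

60.0

From the description: a = 2468, b = 499, c = 867, d = 1742.
Risk in exposed = 2468/2967 = 0.83182; risk in unexposed = 867/2609 = 0.33231.
RR = 0.83182/0.33231 = 2.50313
AR% = (RR − 1)/RR × 100 = (2.50313 − 1)/2.50313 × 100 = 60.0499%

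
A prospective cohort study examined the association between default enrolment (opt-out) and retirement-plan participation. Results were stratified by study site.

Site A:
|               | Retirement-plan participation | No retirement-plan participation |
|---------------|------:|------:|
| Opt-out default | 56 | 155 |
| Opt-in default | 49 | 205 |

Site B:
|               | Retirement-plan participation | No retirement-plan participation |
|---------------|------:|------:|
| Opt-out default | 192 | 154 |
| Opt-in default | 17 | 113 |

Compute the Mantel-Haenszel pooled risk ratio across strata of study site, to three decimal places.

RR_MH = Σ(aᵢ·n₀ᵢ/nᵢ) / Σ(cᵢ·n₁ᵢ/nᵢ), with n₁ᵢ = aᵢ+bᵢ (exposed), n₀ᵢ = cᵢ+dᵢ (unexposed), nᵢ = n₁ᵢ+n₀ᵢ.
Stratum 1 (Site A): n₁ = 211, n₀ = 254, n = 465; a·n₀/n = 56·254/465 = 30.5892; c·n₁/n = 49·211/465 = 22.2344
Stratum 2 (Site B): n₁ = 346, n₀ = 130, n = 476; a·n₀/n = 192·130/476 = 52.4370; c·n₁/n = 17·346/476 = 12.3571
RR_MH = (30.5892 + 52.4370) / (22.2344 + 12.3571) = 83.0262 / 34.5916 = 2.40019

2.400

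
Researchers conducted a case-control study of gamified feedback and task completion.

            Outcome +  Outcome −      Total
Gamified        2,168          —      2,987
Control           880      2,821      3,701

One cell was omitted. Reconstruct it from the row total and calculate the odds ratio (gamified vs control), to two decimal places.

The missing cell is in the exposed row: 2987 − 2168 = 819.
So a = 2168, b = 819, c = 880, d = 2821.
OR = (a·d)/(b·c) = (2168 × 2821) / (819 × 880) = 6115928 / 720720 = 8.48586

8.49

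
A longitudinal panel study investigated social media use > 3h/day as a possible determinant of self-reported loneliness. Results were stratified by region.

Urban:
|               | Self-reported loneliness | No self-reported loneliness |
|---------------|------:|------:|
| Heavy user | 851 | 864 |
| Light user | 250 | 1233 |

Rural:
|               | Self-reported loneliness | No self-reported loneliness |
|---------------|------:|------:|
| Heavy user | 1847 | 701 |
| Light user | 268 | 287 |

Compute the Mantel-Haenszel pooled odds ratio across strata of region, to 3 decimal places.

OR_MH = Σ(aᵢdᵢ/nᵢ) / Σ(bᵢcᵢ/nᵢ), where nᵢ is the stratum total.
Stratum 1 (Urban): n = 3198; a·d/n = 851·1233/3198 = 328.1060; b·c/n = 864·250/3198 = 67.5422
Stratum 2 (Rural): n = 3103; a·d/n = 1847·287/3103 = 170.8311; b·c/n = 701·268/3103 = 60.5440
OR_MH = (328.1060 + 170.8311) / (67.5422 + 60.5440) = 498.9371 / 128.0862 = 3.89532

3.895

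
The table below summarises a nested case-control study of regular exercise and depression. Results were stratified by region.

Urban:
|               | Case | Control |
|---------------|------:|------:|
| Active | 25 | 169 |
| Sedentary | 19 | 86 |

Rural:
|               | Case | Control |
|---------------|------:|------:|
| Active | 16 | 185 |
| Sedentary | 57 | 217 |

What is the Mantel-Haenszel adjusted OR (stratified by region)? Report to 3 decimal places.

0.440

OR_MH = Σ(aᵢdᵢ/nᵢ) / Σ(bᵢcᵢ/nᵢ), where nᵢ is the stratum total.
Stratum 1 (Urban): n = 299; a·d/n = 25·86/299 = 7.1906; b·c/n = 169·19/299 = 10.7391
Stratum 2 (Rural): n = 475; a·d/n = 16·217/475 = 7.3095; b·c/n = 185·57/475 = 22.2000
OR_MH = (7.1906 + 7.3095) / (10.7391 + 22.2000) = 14.5001 / 32.9391 = 0.44021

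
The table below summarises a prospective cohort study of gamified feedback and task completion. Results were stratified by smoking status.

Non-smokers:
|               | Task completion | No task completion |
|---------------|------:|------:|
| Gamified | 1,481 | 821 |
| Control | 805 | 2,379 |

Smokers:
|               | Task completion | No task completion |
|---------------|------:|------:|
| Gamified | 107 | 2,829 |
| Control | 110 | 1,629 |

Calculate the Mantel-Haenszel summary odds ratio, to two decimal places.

OR_MH = Σ(aᵢdᵢ/nᵢ) / Σ(bᵢcᵢ/nᵢ), where nᵢ is the stratum total.
Stratum 1 (Non-smokers): n = 5486; a·d/n = 1481·2379/5486 = 642.2346; b·c/n = 821·805/5486 = 120.4712
Stratum 2 (Smokers): n = 4675; a·d/n = 107·1629/4675 = 37.2841; b·c/n = 2829·110/4675 = 66.5647
OR_MH = (642.2346 + 37.2841) / (120.4712 + 66.5647) = 679.5187 / 187.0359 = 3.63309

3.63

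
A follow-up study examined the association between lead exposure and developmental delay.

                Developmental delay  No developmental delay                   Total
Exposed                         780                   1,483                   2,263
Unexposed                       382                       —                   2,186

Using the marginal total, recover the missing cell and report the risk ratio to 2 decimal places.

The missing cell is in the unexposed row: 2186 − 382 = 1804.
So a = 780, b = 1483, c = 382, d = 1804.
RR = [a/(a+b)] / [c/(c+d)] = (780/2263) / (382/2186) = 0.34468/0.17475 = 1.97241

1.97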